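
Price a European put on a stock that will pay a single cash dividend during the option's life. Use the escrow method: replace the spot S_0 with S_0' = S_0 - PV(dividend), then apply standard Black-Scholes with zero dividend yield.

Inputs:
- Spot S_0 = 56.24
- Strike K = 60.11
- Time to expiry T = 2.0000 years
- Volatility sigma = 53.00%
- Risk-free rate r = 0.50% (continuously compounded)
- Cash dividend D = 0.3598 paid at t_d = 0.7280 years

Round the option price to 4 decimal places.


Answer: Price = 18.7289

Derivation:
PV(D) = D * exp(-r * t_d) = 0.3598 * 0.99636662 = 0.35849271
S_0' = S_0 - PV(D) = 56.2400 - 0.35849271 = 55.88150729
d1 = (ln(S_0'/K) + (r + sigma^2/2)*T) / (sigma*sqrt(T)) = 0.29079071
d2 = d1 - sigma*sqrt(T) = -0.45874247
exp(-rT) = 0.99004983
N(-d1) = 0.38560569; N(-d2) = 0.67679045
P = K * exp(-rT) * N(-d2) - S_0' * N(-d1) = 60.1100 * 0.99004983 * 0.67679045 - 55.88150729 * 0.38560569 = 18.7289


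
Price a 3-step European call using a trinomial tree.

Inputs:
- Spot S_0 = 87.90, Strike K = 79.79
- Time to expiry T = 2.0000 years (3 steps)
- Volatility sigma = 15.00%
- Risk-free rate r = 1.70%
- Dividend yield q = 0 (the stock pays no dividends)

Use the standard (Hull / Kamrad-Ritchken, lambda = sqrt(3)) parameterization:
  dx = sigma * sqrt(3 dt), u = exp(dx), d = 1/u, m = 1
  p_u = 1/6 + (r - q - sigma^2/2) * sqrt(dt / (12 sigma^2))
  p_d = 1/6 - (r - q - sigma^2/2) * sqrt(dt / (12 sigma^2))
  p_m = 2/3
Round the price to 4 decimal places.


Answer: Price = V(0,0) = 13.8472

Derivation:
dt = T/N = 0.666667; dx = sigma*sqrt(3*dt) = 0.212132
u = exp(dx) = 1.236311; d = 1/u = 0.808858
p_u = 0.175702, p_m = 0.666667, p_d = 0.157631
Discount per step: exp(-r*dt) = 0.988731
Stock lattice S(k, j) with j the centered position index:
  k=0: S(0,+0) = 87.9000
  k=1: S(1,-1) = 71.0986; S(1,+0) = 87.9000; S(1,+1) = 108.6717
  k=2: S(2,-2) = 57.5087; S(2,-1) = 71.0986; S(2,+0) = 87.9000; S(2,+1) = 108.6717; S(2,+2) = 134.3521
  k=3: S(3,-3) = 46.5163; S(3,-2) = 57.5087; S(3,-1) = 71.0986; S(3,+0) = 87.9000; S(3,+1) = 108.6717; S(3,+2) = 134.3521; S(3,+3) = 166.1010
Terminal payoffs V(N, j) = max(S_T - K, 0):
  V(3,-3) = 0.000000; V(3,-2) = 0.000000; V(3,-1) = 0.000000; V(3,+0) = 8.110000; V(3,+1) = 28.881747; V(3,+2) = 54.562088; V(3,+3) = 86.310979
Backward induction: V(k, j) = exp(-r*dt) * [p_u * V(k+1, j+1) + p_m * V(k+1, j) + p_d * V(k+1, j-1)]
  V(2,-2) = exp(-r*dt) * [p_u*0.000000 + p_m*0.000000 + p_d*0.000000] = 0.000000
  V(2,-1) = exp(-r*dt) * [p_u*8.110000 + p_m*0.000000 + p_d*0.000000] = 1.408884
  V(2,+0) = exp(-r*dt) * [p_u*28.881747 + p_m*8.110000 + p_d*0.000000] = 10.363128
  V(2,+1) = exp(-r*dt) * [p_u*54.562088 + p_m*28.881747 + p_d*8.110000] = 29.780124
  V(2,+2) = exp(-r*dt) * [p_u*86.310979 + p_m*54.562088 + p_d*28.881747] = 55.460275
  V(1,-1) = exp(-r*dt) * [p_u*10.363128 + p_m*1.408884 + p_d*0.000000] = 2.728973
  V(1,+0) = exp(-r*dt) * [p_u*29.780124 + p_m*10.363128 + p_d*1.408884] = 12.223936
  V(1,+1) = exp(-r*dt) * [p_u*55.460275 + p_m*29.780124 + p_d*10.363128] = 30.879489
  V(0,+0) = exp(-r*dt) * [p_u*30.879489 + p_m*12.223936 + p_d*2.728973] = 13.847220


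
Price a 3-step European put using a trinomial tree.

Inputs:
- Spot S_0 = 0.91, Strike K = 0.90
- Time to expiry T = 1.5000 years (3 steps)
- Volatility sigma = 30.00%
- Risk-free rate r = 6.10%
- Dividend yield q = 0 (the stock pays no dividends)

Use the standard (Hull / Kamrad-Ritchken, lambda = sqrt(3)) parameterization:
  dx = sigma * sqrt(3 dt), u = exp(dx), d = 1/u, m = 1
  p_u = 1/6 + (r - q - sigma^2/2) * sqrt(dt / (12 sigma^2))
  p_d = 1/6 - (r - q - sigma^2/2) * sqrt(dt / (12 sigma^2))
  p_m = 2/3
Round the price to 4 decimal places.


dt = T/N = 0.500000; dx = sigma*sqrt(3*dt) = 0.367423
u = exp(dx) = 1.444009; d = 1/u = 0.692516
p_u = 0.177553, p_m = 0.666667, p_d = 0.155780
Discount per step: exp(-r*dt) = 0.969960
Stock lattice S(k, j) with j the centered position index:
  k=0: S(0,+0) = 0.9100
  k=1: S(1,-1) = 0.6302; S(1,+0) = 0.9100; S(1,+1) = 1.3140
  k=2: S(2,-2) = 0.4364; S(2,-1) = 0.6302; S(2,+0) = 0.9100; S(2,+1) = 1.3140; S(2,+2) = 1.8975
  k=3: S(3,-3) = 0.3022; S(3,-2) = 0.4364; S(3,-1) = 0.6302; S(3,+0) = 0.9100; S(3,+1) = 1.3140; S(3,+2) = 1.8975; S(3,+3) = 2.7400
Terminal payoffs V(N, j) = max(K - S_T, 0):
  V(3,-3) = 0.597774; V(3,-2) = 0.463583; V(3,-1) = 0.269810; V(3,+0) = 0.000000; V(3,+1) = 0.000000; V(3,+2) = 0.000000; V(3,+3) = 0.000000
Backward induction: V(k, j) = exp(-r*dt) * [p_u * V(k+1, j+1) + p_m * V(k+1, j) + p_d * V(k+1, j-1)]
  V(2,-2) = exp(-r*dt) * [p_u*0.269810 + p_m*0.463583 + p_d*0.597774] = 0.436562
  V(2,-1) = exp(-r*dt) * [p_u*0.000000 + p_m*0.269810 + p_d*0.463583] = 0.244518
  V(2,+0) = exp(-r*dt) * [p_u*0.000000 + p_m*0.000000 + p_d*0.269810] = 0.040768
  V(2,+1) = exp(-r*dt) * [p_u*0.000000 + p_m*0.000000 + p_d*0.000000] = 0.000000
  V(2,+2) = exp(-r*dt) * [p_u*0.000000 + p_m*0.000000 + p_d*0.000000] = 0.000000
  V(1,-1) = exp(-r*dt) * [p_u*0.040768 + p_m*0.244518 + p_d*0.436562] = 0.231101
  V(1,+0) = exp(-r*dt) * [p_u*0.000000 + p_m*0.040768 + p_d*0.244518] = 0.063309
  V(1,+1) = exp(-r*dt) * [p_u*0.000000 + p_m*0.000000 + p_d*0.040768] = 0.006160
  V(0,+0) = exp(-r*dt) * [p_u*0.006160 + p_m*0.063309 + p_d*0.231101] = 0.076919

Answer: Price = V(0,0) = 0.0769


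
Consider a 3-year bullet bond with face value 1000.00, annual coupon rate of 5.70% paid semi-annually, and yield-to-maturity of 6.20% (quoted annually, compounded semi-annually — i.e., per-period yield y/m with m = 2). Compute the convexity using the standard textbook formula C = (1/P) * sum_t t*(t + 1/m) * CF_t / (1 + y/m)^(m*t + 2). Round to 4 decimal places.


Answer: Convexity = 8.9960

Derivation:
Coupon per period c = face * coupon_rate / m = 28.500000
Periods per year m = 2; per-period yield y/m = 0.031000
Number of cashflows N = 6
Cashflows (t years, CF_t, discount factor 1/(1+y/m)^(m*t), PV):
  t = 0.5000: CF_t = 28.500000, DF = 0.969932, PV = 27.643065
  t = 1.0000: CF_t = 28.500000, DF = 0.940768, PV = 26.811896
  t = 1.5000: CF_t = 28.500000, DF = 0.912481, PV = 26.005719
  t = 2.0000: CF_t = 28.500000, DF = 0.885045, PV = 25.223782
  t = 2.5000: CF_t = 28.500000, DF = 0.858434, PV = 24.465356
  t = 3.0000: CF_t = 1028.500000, DF = 0.832622, PV = 856.351976
Price P = sum_t PV_t = 986.501794
Convexity numerator sum_t t*(t + 1/m) * CF_t / (1+y/m)^(m*t + 2):
  t = 0.5000: term = 13.002859
  t = 1.0000: term = 37.835673
  t = 1.5000: term = 73.396067
  t = 2.0000: term = 118.648670
  t = 2.5000: term = 172.621731
  t = 3.0000: term = 8459.102216
Convexity = (1/P) * sum = 8874.607216 / 986.501794 = 8.996038


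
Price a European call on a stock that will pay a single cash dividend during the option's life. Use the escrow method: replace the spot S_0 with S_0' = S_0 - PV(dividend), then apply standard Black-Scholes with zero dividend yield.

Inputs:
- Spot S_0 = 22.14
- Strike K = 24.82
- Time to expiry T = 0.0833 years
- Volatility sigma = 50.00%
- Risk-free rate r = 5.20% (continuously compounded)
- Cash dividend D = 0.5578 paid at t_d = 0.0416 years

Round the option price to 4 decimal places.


Answer: Price = 0.3114

Derivation:
PV(D) = D * exp(-r * t_d) = 0.5578 * 0.99783914 = 0.55659467
S_0' = S_0 - PV(D) = 22.1400 - 0.55659467 = 21.58340533
d1 = (ln(S_0'/K) + (r + sigma^2/2)*T) / (sigma*sqrt(T)) = -0.86606653
d2 = d1 - sigma*sqrt(T) = -1.01037523
exp(-rT) = 0.99567777
N(d1) = 0.19322684; N(d2) = 0.15615778
C = S_0' * N(d1) - K * exp(-rT) * N(d2) = 21.58340533 * 0.19322684 - 24.8200 * 0.99567777 * 0.15615778 = 0.3114


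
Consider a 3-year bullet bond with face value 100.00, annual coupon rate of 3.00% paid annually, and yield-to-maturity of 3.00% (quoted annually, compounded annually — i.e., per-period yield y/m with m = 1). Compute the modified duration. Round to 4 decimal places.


Answer: Modified duration = 2.8286

Derivation:
Coupon per period c = face * coupon_rate / m = 3.000000
Periods per year m = 1; per-period yield y/m = 0.030000
Number of cashflows N = 3
Cashflows (t years, CF_t, discount factor 1/(1+y/m)^(m*t), PV):
  t = 1.0000: CF_t = 3.000000, DF = 0.970874, PV = 2.912621
  t = 2.0000: CF_t = 3.000000, DF = 0.942596, PV = 2.827788
  t = 3.0000: CF_t = 103.000000, DF = 0.915142, PV = 94.259591
Price P = sum_t PV_t = 100.000000
First compute Macaulay numerator sum_t t * PV_t:
  t * PV_t at t = 1.0000: 2.912621
  t * PV_t at t = 2.0000: 5.655575
  t * PV_t at t = 3.0000: 282.778773
Macaulay duration D = 291.346970 / 100.000000 = 2.913470
Modified duration = D / (1 + y/m) = 2.913470 / (1 + 0.030000) = 2.828611


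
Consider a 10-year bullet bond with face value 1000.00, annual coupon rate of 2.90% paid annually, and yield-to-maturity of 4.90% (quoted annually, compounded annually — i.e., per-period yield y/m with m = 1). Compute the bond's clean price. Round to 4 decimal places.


Coupon per period c = face * coupon_rate / m = 29.000000
Periods per year m = 1; per-period yield y/m = 0.049000
Number of cashflows N = 10
Cashflows (t years, CF_t, discount factor 1/(1+y/m)^(m*t), PV):
  t = 1.0000: CF_t = 29.000000, DF = 0.953289, PV = 27.645377
  t = 2.0000: CF_t = 29.000000, DF = 0.908760, PV = 26.354029
  t = 3.0000: CF_t = 29.000000, DF = 0.866310, PV = 25.123002
  t = 4.0000: CF_t = 29.000000, DF = 0.825844, PV = 23.949478
  t = 5.0000: CF_t = 29.000000, DF = 0.787268, PV = 22.830770
  t = 6.0000: CF_t = 29.000000, DF = 0.750494, PV = 21.764318
  t = 7.0000: CF_t = 29.000000, DF = 0.715437, PV = 20.747682
  t = 8.0000: CF_t = 29.000000, DF = 0.682018, PV = 19.778534
  t = 9.0000: CF_t = 29.000000, DF = 0.650161, PV = 18.854656
  t = 10.0000: CF_t = 1029.000000, DF = 0.619791, PV = 637.764722
Price P = sum_t PV_t = 844.812567

Answer: Price = 844.8126


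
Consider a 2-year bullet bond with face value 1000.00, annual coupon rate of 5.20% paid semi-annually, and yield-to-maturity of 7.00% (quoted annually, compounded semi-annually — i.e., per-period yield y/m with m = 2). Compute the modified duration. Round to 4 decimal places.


Answer: Modified duration = 1.8587

Derivation:
Coupon per period c = face * coupon_rate / m = 26.000000
Periods per year m = 2; per-period yield y/m = 0.035000
Number of cashflows N = 4
Cashflows (t years, CF_t, discount factor 1/(1+y/m)^(m*t), PV):
  t = 0.5000: CF_t = 26.000000, DF = 0.966184, PV = 25.120773
  t = 1.0000: CF_t = 26.000000, DF = 0.933511, PV = 24.271278
  t = 1.5000: CF_t = 26.000000, DF = 0.901943, PV = 23.450510
  t = 2.0000: CF_t = 1026.000000, DF = 0.871442, PV = 894.099726
Price P = sum_t PV_t = 966.942287
First compute Macaulay numerator sum_t t * PV_t:
  t * PV_t at t = 0.5000: 12.560386
  t * PV_t at t = 1.0000: 24.271278
  t * PV_t at t = 1.5000: 35.175766
  t * PV_t at t = 2.0000: 1788.199451
Macaulay duration D = 1860.206881 / 966.942287 = 1.923803
Modified duration = D / (1 + y/m) = 1.923803 / (1 + 0.035000) = 1.858747


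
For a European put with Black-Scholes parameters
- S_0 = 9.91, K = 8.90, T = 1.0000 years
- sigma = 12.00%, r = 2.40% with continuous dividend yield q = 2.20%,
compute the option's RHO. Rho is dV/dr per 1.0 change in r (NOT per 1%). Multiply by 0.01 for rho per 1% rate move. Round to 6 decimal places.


Answer: Rho = -1.711586

Derivation:
d1 = 0.9724422634; d2 = 0.8524422634
phi(d1) = 0.2486371906; exp(-qT) = 0.9782402351; exp(-rT) = 0.9762857098
N(-d2) = 0.1969843357
Rho = -K*T*exp(-rT)*N(-d2) = -8.9000 * 1.0000 * 0.9762857098 * 0.1969843357 = -1.711586


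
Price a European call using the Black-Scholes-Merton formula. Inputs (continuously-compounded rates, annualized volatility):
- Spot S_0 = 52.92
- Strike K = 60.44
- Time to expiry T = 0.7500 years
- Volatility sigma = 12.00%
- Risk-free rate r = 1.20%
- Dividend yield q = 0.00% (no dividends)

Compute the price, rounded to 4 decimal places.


d1 = (ln(S/K) + (r - q + 0.5*sigma^2) * T) / (sigma * sqrt(T)) = -1.13997616
d2 = d1 - sigma * sqrt(T) = -1.24389921
exp(-rT) = 0.99104038; exp(-qT) = 1.00000000
C = S_0 * exp(-qT) * N(d1) - K * exp(-rT) * N(d2)
N(d1) = 0.12714812; N(d2) = 0.10676833
C = 52.9200 * 1.00000000 * 0.12714812 - 60.4400 * 0.99104038 * 0.10676833 = 0.3334

Answer: Price = 0.3334


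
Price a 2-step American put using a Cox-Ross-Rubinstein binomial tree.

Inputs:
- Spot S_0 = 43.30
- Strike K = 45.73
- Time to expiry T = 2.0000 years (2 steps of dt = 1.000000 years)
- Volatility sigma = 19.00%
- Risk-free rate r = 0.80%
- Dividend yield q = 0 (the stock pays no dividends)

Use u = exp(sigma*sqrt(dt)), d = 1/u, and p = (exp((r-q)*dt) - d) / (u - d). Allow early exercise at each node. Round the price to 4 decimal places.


dt = T/N = 1.000000
u = exp(sigma*sqrt(dt)) = 1.209250; d = 1/u = 0.826959
p = (exp((r-q)*dt) - d) / (u - d) = 0.473653
Discount per step: exp(-r*dt) = 0.992032
Stock lattice S(k, i) with i counting down-moves:
  k=0: S(0,0) = 43.3000
  k=1: S(1,0) = 52.3605; S(1,1) = 35.8073
  k=2: S(2,0) = 63.3169; S(2,1) = 43.3000; S(2,2) = 29.6112
Terminal payoffs V(N, i) = max(K - S_T, 0):
  V(2,0) = 0.000000; V(2,1) = 2.430000; V(2,2) = 16.118801
Backward induction: V(k, i) = exp(-r*dt) * [p * V(k+1, i) + (1-p) * V(k+1, i+1)]; then take max(V_cont, immediate exercise) for American.
  V(1,0) = exp(-r*dt) * [p*0.000000 + (1-p)*2.430000] = 1.268832; exercise = 0.000000; V(1,0) = max -> 1.268832
  V(1,1) = exp(-r*dt) * [p*2.430000 + (1-p)*16.118801] = 9.558289; exercise = 9.922670; V(1,1) = max -> 9.922670
  V(0,0) = exp(-r*dt) * [p*1.268832 + (1-p)*9.922670] = 5.777351; exercise = 2.430000; V(0,0) = max -> 5.777351

Answer: Price = V(0,0) = 5.7774


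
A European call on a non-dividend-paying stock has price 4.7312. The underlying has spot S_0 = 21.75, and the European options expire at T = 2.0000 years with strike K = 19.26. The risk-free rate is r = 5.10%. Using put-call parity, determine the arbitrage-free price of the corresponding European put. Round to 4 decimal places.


Answer: Put price = 0.3735

Derivation:
Put-call parity: C - P = S_0 * exp(-qT) - K * exp(-rT).
S_0 * exp(-qT) = 21.7500 * 1.00000000 = 21.75000000
K * exp(-rT) = 19.2600 * 0.90302955 = 17.39234917
P = C - S*exp(-qT) + K*exp(-rT)
P = 4.7312 - 21.75000000 + 17.39234917 = 0.3735


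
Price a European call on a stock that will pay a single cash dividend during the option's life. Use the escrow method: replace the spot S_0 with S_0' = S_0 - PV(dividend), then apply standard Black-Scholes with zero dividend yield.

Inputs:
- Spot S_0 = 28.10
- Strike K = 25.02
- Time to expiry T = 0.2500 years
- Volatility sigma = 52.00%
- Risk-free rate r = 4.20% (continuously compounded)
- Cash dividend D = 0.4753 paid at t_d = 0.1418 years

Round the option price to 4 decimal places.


PV(D) = D * exp(-r * t_d) = 0.4753 * 0.99406210 = 0.47247772
S_0' = S_0 - PV(D) = 28.1000 - 0.47247772 = 27.62752228
d1 = (ln(S_0'/K) + (r + sigma^2/2)*T) / (sigma*sqrt(T)) = 0.55168060
d2 = d1 - sigma*sqrt(T) = 0.29168060
exp(-rT) = 0.98955493
N(d1) = 0.70941640; N(d2) = 0.61473458
C = S_0' * N(d1) - K * exp(-rT) * N(d2) = 27.62752228 * 0.70941640 - 25.0200 * 0.98955493 * 0.61473458 = 4.3794

Answer: Price = 4.3794


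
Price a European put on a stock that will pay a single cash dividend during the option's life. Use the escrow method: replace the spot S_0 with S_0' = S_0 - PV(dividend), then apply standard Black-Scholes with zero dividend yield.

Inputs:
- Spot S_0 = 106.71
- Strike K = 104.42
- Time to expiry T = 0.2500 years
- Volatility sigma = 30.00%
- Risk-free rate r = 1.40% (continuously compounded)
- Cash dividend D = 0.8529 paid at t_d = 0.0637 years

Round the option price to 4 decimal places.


PV(D) = D * exp(-r * t_d) = 0.8529 * 0.99910860 = 0.85213972
S_0' = S_0 - PV(D) = 106.7100 - 0.85213972 = 105.85786028
d1 = (ln(S_0'/K) + (r + sigma^2/2)*T) / (sigma*sqrt(T)) = 0.18950684
d2 = d1 - sigma*sqrt(T) = 0.03950684
exp(-rT) = 0.99650612
N(-d1) = 0.42484780; N(-d2) = 0.48424315
P = K * exp(-rT) * N(-d2) - S_0' * N(-d1) = 104.4200 * 0.99650612 * 0.48424315 - 105.85786028 * 0.42484780 = 5.4145

Answer: Price = 5.4145


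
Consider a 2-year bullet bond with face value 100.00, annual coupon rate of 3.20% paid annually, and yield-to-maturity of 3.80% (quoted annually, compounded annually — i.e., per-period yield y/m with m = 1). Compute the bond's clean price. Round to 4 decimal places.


Coupon per period c = face * coupon_rate / m = 3.200000
Periods per year m = 1; per-period yield y/m = 0.038000
Number of cashflows N = 2
Cashflows (t years, CF_t, discount factor 1/(1+y/m)^(m*t), PV):
  t = 1.0000: CF_t = 3.200000, DF = 0.963391, PV = 3.082852
  t = 2.0000: CF_t = 103.200000, DF = 0.928122, PV = 95.782240
Price P = sum_t PV_t = 98.865092

Answer: Price = 98.8651


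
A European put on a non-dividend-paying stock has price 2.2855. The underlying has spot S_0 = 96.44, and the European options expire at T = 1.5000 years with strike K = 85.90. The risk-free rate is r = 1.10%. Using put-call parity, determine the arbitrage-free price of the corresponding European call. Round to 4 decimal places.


Answer: Call price = 14.2312

Derivation:
Put-call parity: C - P = S_0 * exp(-qT) - K * exp(-rT).
S_0 * exp(-qT) = 96.4400 * 1.00000000 = 96.44000000
K * exp(-rT) = 85.9000 * 0.98363538 = 84.49427909
C = P + S*exp(-qT) - K*exp(-rT)
C = 2.2855 + 96.44000000 - 84.49427909 = 14.2312


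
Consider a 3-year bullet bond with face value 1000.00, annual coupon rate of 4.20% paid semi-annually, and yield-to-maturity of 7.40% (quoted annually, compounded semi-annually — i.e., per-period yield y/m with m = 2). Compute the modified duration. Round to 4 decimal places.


Answer: Modified duration = 2.7404

Derivation:
Coupon per period c = face * coupon_rate / m = 21.000000
Periods per year m = 2; per-period yield y/m = 0.037000
Number of cashflows N = 6
Cashflows (t years, CF_t, discount factor 1/(1+y/m)^(m*t), PV):
  t = 0.5000: CF_t = 21.000000, DF = 0.964320, PV = 20.250723
  t = 1.0000: CF_t = 21.000000, DF = 0.929913, PV = 19.528181
  t = 1.5000: CF_t = 21.000000, DF = 0.896734, PV = 18.831418
  t = 2.0000: CF_t = 21.000000, DF = 0.864739, PV = 18.159516
  t = 2.5000: CF_t = 21.000000, DF = 0.833885, PV = 17.511587
  t = 3.0000: CF_t = 1021.000000, DF = 0.804132, PV = 821.018993
Price P = sum_t PV_t = 915.300418
First compute Macaulay numerator sum_t t * PV_t:
  t * PV_t at t = 0.5000: 10.125362
  t * PV_t at t = 1.0000: 19.528181
  t * PV_t at t = 1.5000: 28.247127
  t * PV_t at t = 2.0000: 36.319032
  t * PV_t at t = 2.5000: 43.778968
  t * PV_t at t = 3.0000: 2463.056978
Macaulay duration D = 2601.055647 / 915.300418 = 2.841751
Modified duration = D / (1 + y/m) = 2.841751 / (1 + 0.037000) = 2.740358


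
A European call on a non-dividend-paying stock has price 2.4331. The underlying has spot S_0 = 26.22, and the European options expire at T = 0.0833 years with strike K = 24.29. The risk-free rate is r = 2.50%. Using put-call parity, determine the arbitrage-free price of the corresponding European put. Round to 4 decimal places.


Answer: Put price = 0.4526

Derivation:
Put-call parity: C - P = S_0 * exp(-qT) - K * exp(-rT).
S_0 * exp(-qT) = 26.2200 * 1.00000000 = 26.22000000
K * exp(-rT) = 24.2900 * 0.99791967 = 24.23946871
P = C - S*exp(-qT) + K*exp(-rT)
P = 2.4331 - 26.22000000 + 24.23946871 = 0.4526


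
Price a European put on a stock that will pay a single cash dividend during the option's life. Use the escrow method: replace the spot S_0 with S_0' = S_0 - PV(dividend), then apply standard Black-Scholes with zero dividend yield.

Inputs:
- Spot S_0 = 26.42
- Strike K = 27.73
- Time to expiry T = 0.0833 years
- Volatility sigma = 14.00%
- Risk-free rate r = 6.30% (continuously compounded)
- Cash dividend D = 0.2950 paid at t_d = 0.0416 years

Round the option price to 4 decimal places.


PV(D) = D * exp(-r * t_d) = 0.2950 * 0.99738263 = 0.29422788
S_0' = S_0 - PV(D) = 26.4200 - 0.29422788 = 26.12577212
d1 = (ln(S_0'/K) + (r + sigma^2/2)*T) / (sigma*sqrt(T)) = -1.32474826
d2 = d1 - sigma*sqrt(T) = -1.36515470
exp(-rT) = 0.99476585
N(-d1) = 0.90737267; N(-d2) = 0.91389778
P = K * exp(-rT) * N(-d2) - S_0' * N(-d1) = 27.7300 * 0.99476585 * 0.91389778 - 26.12577212 * 0.90737267 = 1.5039

Answer: Price = 1.5039


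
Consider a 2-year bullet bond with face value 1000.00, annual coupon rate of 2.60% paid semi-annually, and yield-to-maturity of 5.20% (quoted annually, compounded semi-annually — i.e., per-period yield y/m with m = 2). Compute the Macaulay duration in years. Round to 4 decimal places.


Coupon per period c = face * coupon_rate / m = 13.000000
Periods per year m = 2; per-period yield y/m = 0.026000
Number of cashflows N = 4
Cashflows (t years, CF_t, discount factor 1/(1+y/m)^(m*t), PV):
  t = 0.5000: CF_t = 13.000000, DF = 0.974659, PV = 12.670565
  t = 1.0000: CF_t = 13.000000, DF = 0.949960, PV = 12.349479
  t = 1.5000: CF_t = 13.000000, DF = 0.925887, PV = 12.036529
  t = 2.0000: CF_t = 1013.000000, DF = 0.902424, PV = 914.155344
Price P = sum_t PV_t = 951.211917
Macaulay numerator sum_t t * PV_t:
  t * PV_t at t = 0.5000: 6.335283
  t * PV_t at t = 1.0000: 12.349479
  t * PV_t at t = 1.5000: 18.054794
  t * PV_t at t = 2.0000: 1828.310687
Macaulay duration D = (sum_t t * PV_t) / P = 1865.050242 / 951.211917 = 1.960710

Answer: Macaulay duration = 1.9607 years


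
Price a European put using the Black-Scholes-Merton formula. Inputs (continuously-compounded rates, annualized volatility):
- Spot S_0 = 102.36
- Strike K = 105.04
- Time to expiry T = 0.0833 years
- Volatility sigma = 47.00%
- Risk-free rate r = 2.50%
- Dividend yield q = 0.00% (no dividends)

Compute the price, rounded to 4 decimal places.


Answer: Price = 6.9180

Derivation:
d1 = (ln(S/K) + (r - q + 0.5*sigma^2) * T) / (sigma * sqrt(T)) = -0.10735138
d2 = d1 - sigma * sqrt(T) = -0.24300156
exp(-rT) = 0.99791967; exp(-qT) = 1.00000000
P = K * exp(-rT) * N(-d2) - S_0 * exp(-qT) * N(-d1)
N(-d1) = 0.54274489; N(-d2) = 0.59599790
P = 105.0400 * 0.99791967 * 0.59599790 - 102.3600 * 1.00000000 * 0.54274489 = 6.9180


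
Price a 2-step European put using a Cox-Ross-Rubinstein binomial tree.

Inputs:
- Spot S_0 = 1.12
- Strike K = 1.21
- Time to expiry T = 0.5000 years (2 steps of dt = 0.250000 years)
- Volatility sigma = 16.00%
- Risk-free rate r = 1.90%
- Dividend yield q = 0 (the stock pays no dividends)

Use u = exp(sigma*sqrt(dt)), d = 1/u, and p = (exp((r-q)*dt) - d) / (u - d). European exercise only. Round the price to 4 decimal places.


Answer: Price = V(0,0) = 0.1054

Derivation:
dt = T/N = 0.250000
u = exp(sigma*sqrt(dt)) = 1.083287; d = 1/u = 0.923116
p = (exp((r-q)*dt) - d) / (u - d) = 0.509737
Discount per step: exp(-r*dt) = 0.995261
Stock lattice S(k, i) with i counting down-moves:
  k=0: S(0,0) = 1.1200
  k=1: S(1,0) = 1.2133; S(1,1) = 1.0339
  k=2: S(2,0) = 1.3143; S(2,1) = 1.1200; S(2,2) = 0.9544
Terminal payoffs V(N, i) = max(K - S_T, 0):
  V(2,0) = 0.000000; V(2,1) = 0.090000; V(2,2) = 0.255599
Backward induction: V(k, i) = exp(-r*dt) * [p * V(k+1, i) + (1-p) * V(k+1, i+1)].
  V(1,0) = exp(-r*dt) * [p*0.000000 + (1-p)*0.090000] = 0.043915
  V(1,1) = exp(-r*dt) * [p*0.090000 + (1-p)*0.255599] = 0.170376
  V(0,0) = exp(-r*dt) * [p*0.043915 + (1-p)*0.170376] = 0.105412


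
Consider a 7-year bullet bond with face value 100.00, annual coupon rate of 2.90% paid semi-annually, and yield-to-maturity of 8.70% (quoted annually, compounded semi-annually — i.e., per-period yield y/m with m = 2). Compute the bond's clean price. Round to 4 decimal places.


Answer: Price = 70.0628

Derivation:
Coupon per period c = face * coupon_rate / m = 1.450000
Periods per year m = 2; per-period yield y/m = 0.043500
Number of cashflows N = 14
Cashflows (t years, CF_t, discount factor 1/(1+y/m)^(m*t), PV):
  t = 0.5000: CF_t = 1.450000, DF = 0.958313, PV = 1.389554
  t = 1.0000: CF_t = 1.450000, DF = 0.918365, PV = 1.331629
  t = 1.5000: CF_t = 1.450000, DF = 0.880081, PV = 1.276117
  t = 2.0000: CF_t = 1.450000, DF = 0.843393, PV = 1.222920
  t = 2.5000: CF_t = 1.450000, DF = 0.808235, PV = 1.171941
  t = 3.0000: CF_t = 1.450000, DF = 0.774543, PV = 1.123087
  t = 3.5000: CF_t = 1.450000, DF = 0.742254, PV = 1.076269
  t = 4.0000: CF_t = 1.450000, DF = 0.711312, PV = 1.031403
  t = 4.5000: CF_t = 1.450000, DF = 0.681660, PV = 0.988407
  t = 5.0000: CF_t = 1.450000, DF = 0.653244, PV = 0.947204
  t = 5.5000: CF_t = 1.450000, DF = 0.626013, PV = 0.907718
  t = 6.0000: CF_t = 1.450000, DF = 0.599916, PV = 0.869878
  t = 6.5000: CF_t = 1.450000, DF = 0.574908, PV = 0.833616
  t = 7.0000: CF_t = 101.450000, DF = 0.550942, PV = 55.893036
Price P = sum_t PV_t = 70.062781


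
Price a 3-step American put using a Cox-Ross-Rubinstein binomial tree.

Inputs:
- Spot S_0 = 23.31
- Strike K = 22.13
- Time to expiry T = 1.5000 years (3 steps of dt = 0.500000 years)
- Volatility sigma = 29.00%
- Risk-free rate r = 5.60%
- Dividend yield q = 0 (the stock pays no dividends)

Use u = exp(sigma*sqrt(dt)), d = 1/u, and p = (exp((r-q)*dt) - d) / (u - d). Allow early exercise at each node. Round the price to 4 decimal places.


Answer: Price = V(0,0) = 2.1613

Derivation:
dt = T/N = 0.500000
u = exp(sigma*sqrt(dt)) = 1.227600; d = 1/u = 0.814598
p = (exp((r-q)*dt) - d) / (u - d) = 0.517668
Discount per step: exp(-r*dt) = 0.972388
Stock lattice S(k, i) with i counting down-moves:
  k=0: S(0,0) = 23.3100
  k=1: S(1,0) = 28.6154; S(1,1) = 18.9883
  k=2: S(2,0) = 35.1282; S(2,1) = 23.3100; S(2,2) = 15.4678
  k=3: S(3,0) = 43.1234; S(3,1) = 28.6154; S(3,2) = 18.9883; S(3,3) = 12.6000
Terminal payoffs V(N, i) = max(K - S_T, 0):
  V(3,0) = 0.000000; V(3,1) = 0.000000; V(3,2) = 3.141729; V(3,3) = 9.529965
Backward induction: V(k, i) = exp(-r*dt) * [p * V(k+1, i) + (1-p) * V(k+1, i+1)]; then take max(V_cont, immediate exercise) for American.
  V(2,0) = exp(-r*dt) * [p*0.000000 + (1-p)*0.000000] = 0.000000; exercise = 0.000000; V(2,0) = max -> 0.000000
  V(2,1) = exp(-r*dt) * [p*0.000000 + (1-p)*3.141729] = 1.473515; exercise = 0.000000; V(2,1) = max -> 1.473515
  V(2,2) = exp(-r*dt) * [p*3.141729 + (1-p)*9.529965] = 6.051153; exercise = 6.662199; V(2,2) = max -> 6.662199
  V(1,0) = exp(-r*dt) * [p*0.000000 + (1-p)*1.473515] = 0.691099; exercise = 0.000000; V(1,0) = max -> 0.691099
  V(1,1) = exp(-r*dt) * [p*1.473515 + (1-p)*6.662199] = 3.866395; exercise = 3.141729; V(1,1) = max -> 3.866395
  V(0,0) = exp(-r*dt) * [p*0.691099 + (1-p)*3.866395] = 2.161275; exercise = 0.000000; V(0,0) = max -> 2.161275


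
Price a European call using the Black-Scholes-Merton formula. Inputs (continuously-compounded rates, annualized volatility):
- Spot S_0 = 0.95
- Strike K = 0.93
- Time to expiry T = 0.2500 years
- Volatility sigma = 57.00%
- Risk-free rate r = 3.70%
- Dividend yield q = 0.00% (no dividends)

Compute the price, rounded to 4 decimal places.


Answer: Price = 0.1209

Derivation:
d1 = (ln(S/K) + (r - q + 0.5*sigma^2) * T) / (sigma * sqrt(T)) = 0.24961368
d2 = d1 - sigma * sqrt(T) = -0.03538632
exp(-rT) = 0.99079265; exp(-qT) = 1.00000000
C = S_0 * exp(-qT) * N(d1) - K * exp(-rT) * N(d2)
N(d1) = 0.59855694; N(d2) = 0.48588585
C = 0.9500 * 1.00000000 * 0.59855694 - 0.9300 * 0.99079265 * 0.48588585 = 0.1209


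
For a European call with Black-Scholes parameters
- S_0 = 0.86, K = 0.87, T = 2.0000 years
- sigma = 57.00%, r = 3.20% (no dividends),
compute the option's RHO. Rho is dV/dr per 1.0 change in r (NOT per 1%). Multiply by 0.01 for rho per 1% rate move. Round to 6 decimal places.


Answer: Rho = 0.600105

Derivation:
d1 = 0.4681036689; d2 = -0.3379980616
phi(d1) = 0.3575432105; exp(-qT) = 1.0000000000; exp(-rT) = 0.9380049995
N(d2) = 0.3676823243
Rho = K*T*exp(-rT)*N(d2) = 0.8700 * 2.0000 * 0.9380049995 * 0.3676823243 = 0.600105


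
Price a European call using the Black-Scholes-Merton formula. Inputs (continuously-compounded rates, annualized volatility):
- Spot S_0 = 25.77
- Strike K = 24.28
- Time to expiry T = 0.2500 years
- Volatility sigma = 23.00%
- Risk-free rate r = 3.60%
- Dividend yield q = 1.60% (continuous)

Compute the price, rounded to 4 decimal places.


Answer: Price = 2.1173

Derivation:
d1 = (ln(S/K) + (r - q + 0.5*sigma^2) * T) / (sigma * sqrt(T)) = 0.61887442
d2 = d1 - sigma * sqrt(T) = 0.50387442
exp(-rT) = 0.99104038; exp(-qT) = 0.99600799
C = S_0 * exp(-qT) * N(d1) - K * exp(-rT) * N(d2)
N(d1) = 0.73200045; N(d2) = 0.69282519
C = 25.7700 * 0.99600799 * 0.73200045 - 24.2800 * 0.99104038 * 0.69282519 = 2.1173


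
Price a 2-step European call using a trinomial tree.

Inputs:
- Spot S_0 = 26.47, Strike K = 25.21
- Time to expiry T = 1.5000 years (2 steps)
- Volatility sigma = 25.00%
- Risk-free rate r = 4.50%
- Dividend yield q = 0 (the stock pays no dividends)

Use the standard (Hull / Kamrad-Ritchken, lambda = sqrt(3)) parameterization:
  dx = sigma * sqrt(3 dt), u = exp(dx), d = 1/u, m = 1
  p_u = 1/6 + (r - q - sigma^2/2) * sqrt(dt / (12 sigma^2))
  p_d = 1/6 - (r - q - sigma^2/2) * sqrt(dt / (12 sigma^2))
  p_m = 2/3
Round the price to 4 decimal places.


Answer: Price = V(0,0) = 4.5177

Derivation:
dt = T/N = 0.750000; dx = sigma*sqrt(3*dt) = 0.375000
u = exp(dx) = 1.454991; d = 1/u = 0.687289
p_u = 0.180417, p_m = 0.666667, p_d = 0.152917
Discount per step: exp(-r*dt) = 0.966813
Stock lattice S(k, j) with j the centered position index:
  k=0: S(0,+0) = 26.4700
  k=1: S(1,-1) = 18.1925; S(1,+0) = 26.4700; S(1,+1) = 38.5136
  k=2: S(2,-2) = 12.5035; S(2,-1) = 18.1925; S(2,+0) = 26.4700; S(2,+1) = 38.5136; S(2,+2) = 56.0370
Terminal payoffs V(N, j) = max(S_T - K, 0):
  V(2,-2) = 0.000000; V(2,-1) = 0.000000; V(2,+0) = 1.260000; V(2,+1) = 13.303623; V(2,+2) = 30.826990
Backward induction: V(k, j) = exp(-r*dt) * [p_u * V(k+1, j+1) + p_m * V(k+1, j) + p_d * V(k+1, j-1)]
  V(1,-1) = exp(-r*dt) * [p_u*1.260000 + p_m*0.000000 + p_d*0.000000] = 0.219781
  V(1,+0) = exp(-r*dt) * [p_u*13.303623 + p_m*1.260000 + p_d*0.000000] = 3.132663
  V(1,+1) = exp(-r*dt) * [p_u*30.826990 + p_m*13.303623 + p_d*1.260000] = 14.138154
  V(0,+0) = exp(-r*dt) * [p_u*14.138154 + p_m*3.132663 + p_d*0.219781] = 4.517733


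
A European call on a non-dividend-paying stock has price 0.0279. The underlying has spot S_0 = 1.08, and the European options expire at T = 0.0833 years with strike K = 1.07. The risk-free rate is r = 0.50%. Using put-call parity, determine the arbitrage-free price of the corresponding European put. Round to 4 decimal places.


Put-call parity: C - P = S_0 * exp(-qT) - K * exp(-rT).
S_0 * exp(-qT) = 1.0800 * 1.00000000 = 1.08000000
K * exp(-rT) = 1.0700 * 0.99958359 = 1.06955444
P = C - S*exp(-qT) + K*exp(-rT)
P = 0.0279 - 1.08000000 + 1.06955444 = 0.0175

Answer: Put price = 0.0175


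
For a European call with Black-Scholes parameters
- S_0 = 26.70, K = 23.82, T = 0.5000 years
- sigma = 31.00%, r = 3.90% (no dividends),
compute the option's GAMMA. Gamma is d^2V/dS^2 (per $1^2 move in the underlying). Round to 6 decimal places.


d1 = 0.7192553386; d2 = 0.5000522365
phi(d1) = 0.3080162757; exp(-qT) = 1.0000000000; exp(-rT) = 0.9806888952
Gamma = exp(-qT) * phi(d1) / (S * sigma * sqrt(T)) = 1.0000000000 * 0.3080162757 / (26.7000 * 0.3100 * 0.7071067812) = 0.052628

Answer: Gamma = 0.052628


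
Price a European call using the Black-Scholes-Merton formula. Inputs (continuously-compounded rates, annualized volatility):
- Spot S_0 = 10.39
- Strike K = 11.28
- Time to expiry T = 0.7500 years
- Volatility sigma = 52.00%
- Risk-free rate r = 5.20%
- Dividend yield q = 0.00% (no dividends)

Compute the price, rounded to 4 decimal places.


Answer: Price = 1.6711

Derivation:
d1 = (ln(S/K) + (r - q + 0.5*sigma^2) * T) / (sigma * sqrt(T)) = 0.12926553
d2 = d1 - sigma * sqrt(T) = -0.32106768
exp(-rT) = 0.96175071; exp(-qT) = 1.00000000
C = S_0 * exp(-qT) * N(d1) - K * exp(-rT) * N(d2)
N(d1) = 0.55142623; N(d2) = 0.37407955
C = 10.3900 * 1.00000000 * 0.55142623 - 11.2800 * 0.96175071 * 0.37407955 = 1.6711


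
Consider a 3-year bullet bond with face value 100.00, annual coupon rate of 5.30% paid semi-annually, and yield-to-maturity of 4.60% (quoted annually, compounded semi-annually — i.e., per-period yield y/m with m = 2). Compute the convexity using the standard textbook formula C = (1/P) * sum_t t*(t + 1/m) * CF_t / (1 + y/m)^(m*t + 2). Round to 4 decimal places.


Answer: Convexity = 9.2115

Derivation:
Coupon per period c = face * coupon_rate / m = 2.650000
Periods per year m = 2; per-period yield y/m = 0.023000
Number of cashflows N = 6
Cashflows (t years, CF_t, discount factor 1/(1+y/m)^(m*t), PV):
  t = 0.5000: CF_t = 2.650000, DF = 0.977517, PV = 2.590420
  t = 1.0000: CF_t = 2.650000, DF = 0.955540, PV = 2.532180
  t = 1.5000: CF_t = 2.650000, DF = 0.934056, PV = 2.475249
  t = 2.0000: CF_t = 2.650000, DF = 0.913056, PV = 2.419599
  t = 2.5000: CF_t = 2.650000, DF = 0.892528, PV = 2.365199
  t = 3.0000: CF_t = 102.650000, DF = 0.872461, PV = 89.558158
Price P = sum_t PV_t = 101.940806
Convexity numerator sum_t t*(t + 1/m) * CF_t / (1+y/m)^(m*t + 2):
  t = 0.5000: term = 1.237625
  t = 1.0000: term = 3.629398
  t = 1.5000: term = 7.095597
  t = 2.0000: term = 11.560113
  t = 2.5000: term = 16.950312
  t = 3.0000: term = 898.551934
Convexity = (1/P) * sum = 939.024979 / 101.940806 = 9.211473


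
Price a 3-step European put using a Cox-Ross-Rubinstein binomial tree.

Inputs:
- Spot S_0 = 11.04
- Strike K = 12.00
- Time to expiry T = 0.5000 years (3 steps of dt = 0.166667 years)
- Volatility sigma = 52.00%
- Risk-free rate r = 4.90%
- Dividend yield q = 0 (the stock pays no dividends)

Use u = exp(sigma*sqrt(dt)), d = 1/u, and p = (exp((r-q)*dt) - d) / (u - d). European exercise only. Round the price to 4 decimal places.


dt = T/N = 0.166667
u = exp(sigma*sqrt(dt)) = 1.236505; d = 1/u = 0.808731
p = (exp((r-q)*dt) - d) / (u - d) = 0.466295
Discount per step: exp(-r*dt) = 0.991867
Stock lattice S(k, i) with i counting down-moves:
  k=0: S(0,0) = 11.0400
  k=1: S(1,0) = 13.6510; S(1,1) = 8.9284
  k=2: S(2,0) = 16.8796; S(2,1) = 11.0400; S(2,2) = 7.2207
  k=3: S(3,0) = 20.8717; S(3,1) = 13.6510; S(3,2) = 8.9284; S(3,3) = 5.8396
Terminal payoffs V(N, i) = max(K - S_T, 0):
  V(3,0) = 0.000000; V(3,1) = 0.000000; V(3,2) = 3.071611; V(3,3) = 6.160427
Backward induction: V(k, i) = exp(-r*dt) * [p * V(k+1, i) + (1-p) * V(k+1, i+1)].
  V(2,0) = exp(-r*dt) * [p*0.000000 + (1-p)*0.000000] = 0.000000
  V(2,1) = exp(-r*dt) * [p*0.000000 + (1-p)*3.071611] = 1.626000
  V(2,2) = exp(-r*dt) * [p*3.071611 + (1-p)*6.160427] = 4.681736
  V(1,0) = exp(-r*dt) * [p*0.000000 + (1-p)*1.626000] = 0.860745
  V(1,1) = exp(-r*dt) * [p*1.626000 + (1-p)*4.681736] = 3.230371
  V(0,0) = exp(-r*dt) * [p*0.860745 + (1-p)*3.230371] = 2.108139

Answer: Price = V(0,0) = 2.1081


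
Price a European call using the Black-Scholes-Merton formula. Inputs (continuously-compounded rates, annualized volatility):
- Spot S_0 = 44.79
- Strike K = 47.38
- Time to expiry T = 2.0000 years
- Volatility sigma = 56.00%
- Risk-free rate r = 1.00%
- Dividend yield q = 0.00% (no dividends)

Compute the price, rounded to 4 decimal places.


Answer: Price = 13.2323

Derivation:
d1 = (ln(S/K) + (r - q + 0.5*sigma^2) * T) / (sigma * sqrt(T)) = 0.35025108
d2 = d1 - sigma * sqrt(T) = -0.44170852
exp(-rT) = 0.98019867; exp(-qT) = 1.00000000
C = S_0 * exp(-qT) * N(d1) - K * exp(-rT) * N(d2)
N(d1) = 0.63692486; N(d2) = 0.32935007
C = 44.7900 * 1.00000000 * 0.63692486 - 47.3800 * 0.98019867 * 0.32935007 = 13.2323


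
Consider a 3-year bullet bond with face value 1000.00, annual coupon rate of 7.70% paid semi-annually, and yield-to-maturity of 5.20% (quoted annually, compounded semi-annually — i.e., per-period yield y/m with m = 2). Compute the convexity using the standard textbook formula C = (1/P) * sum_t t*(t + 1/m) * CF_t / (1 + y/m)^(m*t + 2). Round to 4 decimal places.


Answer: Convexity = 8.8506

Derivation:
Coupon per period c = face * coupon_rate / m = 38.500000
Periods per year m = 2; per-period yield y/m = 0.026000
Number of cashflows N = 6
Cashflows (t years, CF_t, discount factor 1/(1+y/m)^(m*t), PV):
  t = 0.5000: CF_t = 38.500000, DF = 0.974659, PV = 37.524366
  t = 1.0000: CF_t = 38.500000, DF = 0.949960, PV = 36.573457
  t = 1.5000: CF_t = 38.500000, DF = 0.925887, PV = 35.646644
  t = 2.0000: CF_t = 38.500000, DF = 0.902424, PV = 34.743318
  t = 2.5000: CF_t = 38.500000, DF = 0.879555, PV = 33.862883
  t = 3.0000: CF_t = 1038.500000, DF = 0.857266, PV = 890.271224
Price P = sum_t PV_t = 1068.621892
Convexity numerator sum_t t*(t + 1/m) * CF_t / (1+y/m)^(m*t + 2):
  t = 0.5000: term = 17.823322
  t = 1.0000: term = 52.114976
  t = 1.5000: term = 101.588648
  t = 2.0000: term = 165.023795
  t = 2.5000: term = 241.262858
  t = 3.0000: term = 8880.080724
Convexity = (1/P) * sum = 9457.894323 / 1068.621892 = 8.850553


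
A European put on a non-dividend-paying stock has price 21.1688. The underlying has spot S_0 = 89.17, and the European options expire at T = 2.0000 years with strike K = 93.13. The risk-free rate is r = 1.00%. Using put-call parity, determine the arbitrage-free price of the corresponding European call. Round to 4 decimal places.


Answer: Call price = 19.0529

Derivation:
Put-call parity: C - P = S_0 * exp(-qT) - K * exp(-rT).
S_0 * exp(-qT) = 89.1700 * 1.00000000 = 89.17000000
K * exp(-rT) = 93.1300 * 0.98019867 = 91.28590245
C = P + S*exp(-qT) - K*exp(-rT)
C = 21.1688 + 89.17000000 - 91.28590245 = 19.0529


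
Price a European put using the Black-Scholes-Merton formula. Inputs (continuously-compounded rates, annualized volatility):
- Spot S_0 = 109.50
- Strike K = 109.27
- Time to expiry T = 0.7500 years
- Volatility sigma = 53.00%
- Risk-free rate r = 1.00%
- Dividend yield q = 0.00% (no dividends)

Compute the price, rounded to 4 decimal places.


d1 = (ln(S/K) + (r - q + 0.5*sigma^2) * T) / (sigma * sqrt(T)) = 0.25041787
d2 = d1 - sigma * sqrt(T) = -0.20857559
exp(-rT) = 0.99252805; exp(-qT) = 1.00000000
P = K * exp(-rT) * N(-d2) - S_0 * exp(-qT) * N(-d1)
N(-d1) = 0.40113211; N(-d2) = 0.58261022
P = 109.2700 * 0.99252805 * 0.58261022 - 109.5000 * 1.00000000 * 0.40113211 = 19.2622

Answer: Price = 19.2622


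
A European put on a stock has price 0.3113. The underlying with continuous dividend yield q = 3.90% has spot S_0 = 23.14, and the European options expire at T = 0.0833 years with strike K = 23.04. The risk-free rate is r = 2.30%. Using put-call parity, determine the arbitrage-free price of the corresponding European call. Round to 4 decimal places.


Put-call parity: C - P = S_0 * exp(-qT) - K * exp(-rT).
S_0 * exp(-qT) = 23.1400 * 0.99675657 = 23.06494706
K * exp(-rT) = 23.0400 * 0.99808593 = 22.99589992
C = P + S*exp(-qT) - K*exp(-rT)
C = 0.3113 + 23.06494706 - 22.99589992 = 0.3803

Answer: Call price = 0.3803


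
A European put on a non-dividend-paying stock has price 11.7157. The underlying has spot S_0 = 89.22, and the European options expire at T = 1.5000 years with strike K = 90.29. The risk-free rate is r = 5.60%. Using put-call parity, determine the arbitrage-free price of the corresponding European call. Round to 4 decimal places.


Answer: Call price = 17.9203

Derivation:
Put-call parity: C - P = S_0 * exp(-qT) - K * exp(-rT).
S_0 * exp(-qT) = 89.2200 * 1.00000000 = 89.22000000
K * exp(-rT) = 90.2900 * 0.91943126 = 83.01544811
C = P + S*exp(-qT) - K*exp(-rT)
C = 11.7157 + 89.22000000 - 83.01544811 = 17.9203


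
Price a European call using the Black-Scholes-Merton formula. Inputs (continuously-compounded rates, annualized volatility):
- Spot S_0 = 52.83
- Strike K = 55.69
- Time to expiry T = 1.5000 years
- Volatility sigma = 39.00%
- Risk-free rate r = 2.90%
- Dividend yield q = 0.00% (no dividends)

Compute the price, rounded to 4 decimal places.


d1 = (ln(S/K) + (r - q + 0.5*sigma^2) * T) / (sigma * sqrt(T)) = 0.21951953
d2 = d1 - sigma * sqrt(T) = -0.25813097
exp(-rT) = 0.95743255; exp(-qT) = 1.00000000
C = S_0 * exp(-qT) * N(d1) - K * exp(-rT) * N(d2)
N(d1) = 0.58687732; N(d2) = 0.39815292
C = 52.8300 * 1.00000000 * 0.58687732 - 55.6900 * 0.95743255 * 0.39815292 = 9.7754

Answer: Price = 9.7754


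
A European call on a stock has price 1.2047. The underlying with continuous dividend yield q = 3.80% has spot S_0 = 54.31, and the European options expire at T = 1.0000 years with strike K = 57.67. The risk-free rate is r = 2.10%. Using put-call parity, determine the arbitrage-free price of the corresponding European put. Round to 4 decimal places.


Put-call parity: C - P = S_0 * exp(-qT) - K * exp(-rT).
S_0 * exp(-qT) = 54.3100 * 0.96271294 = 52.28493982
K * exp(-rT) = 57.6700 * 0.97921896 = 56.47155769
P = C - S*exp(-qT) + K*exp(-rT)
P = 1.2047 - 52.28493982 + 56.47155769 = 5.3913

Answer: Put price = 5.3913
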